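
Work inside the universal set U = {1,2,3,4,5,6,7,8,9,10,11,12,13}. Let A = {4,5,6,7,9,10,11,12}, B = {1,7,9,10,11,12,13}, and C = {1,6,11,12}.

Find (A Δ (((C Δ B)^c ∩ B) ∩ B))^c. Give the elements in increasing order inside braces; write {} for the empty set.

C Δ B = {6,7,9,10,13}
(C Δ B)^c = {1,2,3,4,5,8,11,12}
(C Δ B)^c ∩ B = {1,11,12}
((C Δ B)^c ∩ B) ∩ B = {1,11,12}
A Δ (((C Δ B)^c ∩ B) ∩ B) = {1,4,5,6,7,9,10}
(A Δ (((C Δ B)^c ∩ B) ∩ B))^c = {2,3,8,11,12,13}

{2,3,8,11,12,13}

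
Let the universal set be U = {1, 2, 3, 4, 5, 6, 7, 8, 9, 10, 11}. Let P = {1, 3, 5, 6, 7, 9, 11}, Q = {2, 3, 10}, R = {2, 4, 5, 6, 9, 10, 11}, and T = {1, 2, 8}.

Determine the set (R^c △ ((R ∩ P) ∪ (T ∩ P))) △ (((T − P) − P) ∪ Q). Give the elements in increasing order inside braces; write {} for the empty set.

{2, 5, 6, 7, 9, 10, 11}

R^c = {1, 3, 7, 8}
R ∩ P = {5, 6, 9, 11}
T ∩ P = {1}
(R ∩ P) ∪ (T ∩ P) = {1, 5, 6, 9, 11}
R^c △ ((R ∩ P) ∪ (T ∩ P)) = {3, 5, 6, 7, 8, 9, 11}
T − P = {2, 8}
(T − P) − P = {2, 8}
((T − P) − P) ∪ Q = {2, 3, 8, 10}
(R^c △ ((R ∩ P) ∪ (T ∩ P))) △ (((T − P) − P) ∪ Q) = {2, 5, 6, 7, 9, 10, 11}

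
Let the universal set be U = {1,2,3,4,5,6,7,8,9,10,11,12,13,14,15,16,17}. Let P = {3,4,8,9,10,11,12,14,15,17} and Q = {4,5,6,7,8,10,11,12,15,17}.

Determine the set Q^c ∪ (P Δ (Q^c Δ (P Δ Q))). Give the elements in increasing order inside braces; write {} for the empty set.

Q^c = {1,2,3,9,13,14,16}
P Δ Q = {3,5,6,7,9,14}
Q^c Δ (P Δ Q) = {1,2,5,6,7,13,16}
P Δ (Q^c Δ (P Δ Q)) = {1,2,3,4,5,6,7,8,9,10,11,12,13,14,15,16,17}
Q^c ∪ (P Δ (Q^c Δ (P Δ Q))) = {1,2,3,4,5,6,7,8,9,10,11,12,13,14,15,16,17}

{1,2,3,4,5,6,7,8,9,10,11,12,13,14,15,16,17}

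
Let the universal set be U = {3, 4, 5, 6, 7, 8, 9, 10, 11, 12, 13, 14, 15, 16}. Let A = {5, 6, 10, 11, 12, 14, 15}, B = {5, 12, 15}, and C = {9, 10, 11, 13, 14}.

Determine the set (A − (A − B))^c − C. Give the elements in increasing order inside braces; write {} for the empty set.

A − B = {6, 10, 11, 14}
A − (A − B) = {5, 12, 15}
(A − (A − B))^c = {3, 4, 6, 7, 8, 9, 10, 11, 13, 14, 16}
(A − (A − B))^c − C = {3, 4, 6, 7, 8, 16}

{3, 4, 6, 7, 8, 16}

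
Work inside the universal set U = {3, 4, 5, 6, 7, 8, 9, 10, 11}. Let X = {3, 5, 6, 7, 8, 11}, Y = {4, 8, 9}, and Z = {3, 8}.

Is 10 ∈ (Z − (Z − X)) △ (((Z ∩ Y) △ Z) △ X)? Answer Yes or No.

10 ∉ Z and 10 ∉ X, so 10 ∉ Z − X
10 ∉ Z and 10 ∉ (Z − X), so 10 ∉ Z − (Z − X)
10 ∉ Z and 10 ∉ Y, so 10 ∉ Z ∩ Y
10 ∉ (Z ∩ Y) and 10 ∉ Z, so 10 ∉ (Z ∩ Y) △ Z
10 ∉ ((Z ∩ Y) △ Z) and 10 ∉ X, so 10 ∉ ((Z ∩ Y) △ Z) △ X
10 ∉ (Z − (Z − X)) and 10 ∉ (((Z ∩ Y) △ Z) △ X), so 10 ∉ (Z − (Z − X)) △ (((Z ∩ Y) △ Z) △ X)

No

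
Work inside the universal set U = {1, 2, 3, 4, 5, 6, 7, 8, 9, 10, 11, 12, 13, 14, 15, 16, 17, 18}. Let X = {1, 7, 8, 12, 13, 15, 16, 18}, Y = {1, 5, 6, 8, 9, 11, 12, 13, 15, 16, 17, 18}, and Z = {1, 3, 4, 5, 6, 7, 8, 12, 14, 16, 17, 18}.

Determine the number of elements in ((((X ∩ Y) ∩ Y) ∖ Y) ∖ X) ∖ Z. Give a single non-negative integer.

X ∩ Y = {1, 8, 12, 13, 15, 16, 18}
(X ∩ Y) ∩ Y = {1, 8, 12, 13, 15, 16, 18}
((X ∩ Y) ∩ Y) ∖ Y = {}
(((X ∩ Y) ∩ Y) ∖ Y) ∖ X = {}
((((X ∩ Y) ∩ Y) ∖ Y) ∖ X) ∖ Z = {}
|((((X ∩ Y) ∩ Y) ∖ Y) ∖ X) ∖ Z| = 0

0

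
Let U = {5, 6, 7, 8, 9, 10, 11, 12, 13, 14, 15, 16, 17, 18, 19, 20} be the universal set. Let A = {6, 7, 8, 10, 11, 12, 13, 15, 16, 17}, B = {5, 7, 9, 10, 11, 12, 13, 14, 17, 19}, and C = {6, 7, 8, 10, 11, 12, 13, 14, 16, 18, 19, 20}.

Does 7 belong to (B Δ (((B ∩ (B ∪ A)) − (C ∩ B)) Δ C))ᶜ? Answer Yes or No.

Yes

7 ∈ B and 7 ∈ A, so 7 ∈ B ∪ A
7 ∈ B and 7 ∈ (B ∪ A), so 7 ∈ B ∩ (B ∪ A)
7 ∈ C and 7 ∈ B, so 7 ∈ C ∩ B
7 ∈ (B ∩ (B ∪ A)) and 7 ∈ (C ∩ B), so 7 ∉ (B ∩ (B ∪ A)) − (C ∩ B)
7 ∉ ((B ∩ (B ∪ A)) − (C ∩ B)) and 7 ∈ C, so 7 ∈ ((B ∩ (B ∪ A)) − (C ∩ B)) Δ C
7 ∈ B and 7 ∈ (((B ∩ (B ∪ A)) − (C ∩ B)) Δ C), so 7 ∉ B Δ (((B ∩ (B ∪ A)) − (C ∩ B)) Δ C)
7 ∈ (B Δ (((B ∩ (B ∪ A)) − (C ∩ B)) Δ C))ᶜ since 7 ∉ (B Δ (((B ∩ (B ∪ A)) − (C ∩ B)) Δ C))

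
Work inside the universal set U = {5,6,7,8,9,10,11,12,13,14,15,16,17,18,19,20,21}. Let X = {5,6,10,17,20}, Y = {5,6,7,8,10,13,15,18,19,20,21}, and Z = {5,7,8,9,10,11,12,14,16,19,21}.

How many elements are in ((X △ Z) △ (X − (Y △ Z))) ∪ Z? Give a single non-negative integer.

X △ Z = {6,7,8,9,11,12,14,16,17,19,20,21}
Y △ Z = {6,9,11,12,13,14,15,16,18,20}
X − (Y △ Z) = {5,10,17}
(X △ Z) △ (X − (Y △ Z)) = {5,6,7,8,9,10,11,12,14,16,19,20,21}
((X △ Z) △ (X − (Y △ Z))) ∪ Z = {5,6,7,8,9,10,11,12,14,16,19,20,21}
|((X △ Z) △ (X − (Y △ Z))) ∪ Z| = 13

13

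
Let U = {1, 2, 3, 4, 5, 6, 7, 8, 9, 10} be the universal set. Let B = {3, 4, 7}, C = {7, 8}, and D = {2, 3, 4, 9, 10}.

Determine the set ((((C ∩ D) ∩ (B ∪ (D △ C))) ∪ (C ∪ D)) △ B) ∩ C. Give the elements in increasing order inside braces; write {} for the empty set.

C ∩ D = {}
D △ C = {2, 3, 4, 7, 8, 9, 10}
B ∪ (D △ C) = {2, 3, 4, 7, 8, 9, 10}
(C ∩ D) ∩ (B ∪ (D △ C)) = {}
C ∪ D = {2, 3, 4, 7, 8, 9, 10}
((C ∩ D) ∩ (B ∪ (D △ C))) ∪ (C ∪ D) = {2, 3, 4, 7, 8, 9, 10}
(((C ∩ D) ∩ (B ∪ (D △ C))) ∪ (C ∪ D)) △ B = {2, 8, 9, 10}
((((C ∩ D) ∩ (B ∪ (D △ C))) ∪ (C ∪ D)) △ B) ∩ C = {8}

{8}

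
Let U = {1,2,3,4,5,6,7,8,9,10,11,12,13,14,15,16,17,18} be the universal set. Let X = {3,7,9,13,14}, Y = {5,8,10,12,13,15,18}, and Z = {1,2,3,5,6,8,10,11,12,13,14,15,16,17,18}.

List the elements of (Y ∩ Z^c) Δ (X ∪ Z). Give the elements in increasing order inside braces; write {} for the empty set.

{1,2,3,5,6,7,8,9,10,11,12,13,14,15,16,17,18}

Z^c = {4,7,9}
Y ∩ Z^c = {}
X ∪ Z = {1,2,3,5,6,7,8,9,10,11,12,13,14,15,16,17,18}
(Y ∩ Z^c) Δ (X ∪ Z) = {1,2,3,5,6,7,8,9,10,11,12,13,14,15,16,17,18}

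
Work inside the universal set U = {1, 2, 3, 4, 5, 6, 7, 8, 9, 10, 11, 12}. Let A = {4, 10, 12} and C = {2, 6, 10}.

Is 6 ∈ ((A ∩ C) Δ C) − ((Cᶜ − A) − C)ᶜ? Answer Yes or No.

No

6 ∉ A and 6 ∈ C, so 6 ∉ A ∩ C
6 ∉ (A ∩ C) and 6 ∈ C, so 6 ∈ (A ∩ C) Δ C
6 ∈ C, so 6 ∉ Cᶜ
6 ∉ Cᶜ and 6 ∉ A, so 6 ∉ Cᶜ − A
6 ∉ (Cᶜ − A) and 6 ∈ C, so 6 ∉ (Cᶜ − A) − C
6 ∈ ((Cᶜ − A) − C)ᶜ since 6 ∉ ((Cᶜ − A) − C)
6 ∈ ((A ∩ C) Δ C) and 6 ∈ ((Cᶜ − A) − C)ᶜ, so 6 ∉ ((A ∩ C) Δ C) − ((Cᶜ − A) − C)ᶜ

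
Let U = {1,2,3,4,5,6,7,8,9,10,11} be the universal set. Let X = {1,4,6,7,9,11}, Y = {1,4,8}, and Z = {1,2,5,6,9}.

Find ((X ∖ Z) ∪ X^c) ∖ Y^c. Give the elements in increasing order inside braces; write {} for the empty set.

{4,8}

X ∖ Z = {4,7,11}
X^c = {2,3,5,8,10}
(X ∖ Z) ∪ X^c = {2,3,4,5,7,8,10,11}
Y^c = {2,3,5,6,7,9,10,11}
((X ∖ Z) ∪ X^c) ∖ Y^c = {4,8}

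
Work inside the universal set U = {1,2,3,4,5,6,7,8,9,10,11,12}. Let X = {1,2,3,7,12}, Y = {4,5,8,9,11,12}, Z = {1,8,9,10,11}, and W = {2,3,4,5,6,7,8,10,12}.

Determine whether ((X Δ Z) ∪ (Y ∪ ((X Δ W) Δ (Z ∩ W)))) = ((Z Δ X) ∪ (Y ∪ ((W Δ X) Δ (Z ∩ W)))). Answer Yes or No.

Yes

X Δ Z = {2,3,7,8,9,10,11,12}
X Δ W = {1,4,5,6,8,10}
Z ∩ W = {8,10}
(X Δ W) Δ (Z ∩ W) = {1,4,5,6}
Y ∪ ((X Δ W) Δ (Z ∩ W)) = {1,4,5,6,8,9,11,12}
(X Δ Z) ∪ (Y ∪ ((X Δ W) Δ (Z ∩ W))) = {1,2,3,4,5,6,7,8,9,10,11,12}
Z Δ X = {2,3,7,8,9,10,11,12}
W Δ X = {1,4,5,6,8,10}
(W Δ X) Δ (Z ∩ W) = {1,4,5,6}
Y ∪ ((W Δ X) Δ (Z ∩ W)) = {1,4,5,6,8,9,11,12}
(Z Δ X) ∪ (Y ∪ ((W Δ X) Δ (Z ∩ W))) = {1,2,3,4,5,6,7,8,9,10,11,12}
Both equal {1,2,3,4,5,6,7,8,9,10,11,12}, so (X Δ Z) ∪ (Y ∪ ((X Δ W) Δ (Z ∩ W))) = (Z Δ X) ∪ (Y ∪ ((W Δ X) Δ (Z ∩ W))).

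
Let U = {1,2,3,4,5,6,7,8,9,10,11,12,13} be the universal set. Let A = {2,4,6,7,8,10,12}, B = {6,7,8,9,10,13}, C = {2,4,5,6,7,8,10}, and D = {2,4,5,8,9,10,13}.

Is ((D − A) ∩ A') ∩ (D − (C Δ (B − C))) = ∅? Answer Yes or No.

D − A = {5,9,13}
A' = {1,3,5,9,11,13}
(D − A) ∩ A' = {5,9,13}
B − C = {9,13}
C Δ (B − C) = {2,4,5,6,7,8,9,10,13}
D − (C Δ (B − C)) = {}
{5,9,13} and {} share no elements.

Yes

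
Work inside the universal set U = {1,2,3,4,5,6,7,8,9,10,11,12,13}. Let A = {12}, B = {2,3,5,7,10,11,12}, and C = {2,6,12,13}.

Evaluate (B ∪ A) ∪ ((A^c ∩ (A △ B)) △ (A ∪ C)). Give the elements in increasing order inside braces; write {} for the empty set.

B ∪ A = {2,3,5,7,10,11,12}
A^c = {1,2,3,4,5,6,7,8,9,10,11,13}
A △ B = {2,3,5,7,10,11}
A^c ∩ (A △ B) = {2,3,5,7,10,11}
A ∪ C = {2,6,12,13}
(A^c ∩ (A △ B)) △ (A ∪ C) = {3,5,6,7,10,11,12,13}
(B ∪ A) ∪ ((A^c ∩ (A △ B)) △ (A ∪ C)) = {2,3,5,6,7,10,11,12,13}

{2,3,5,6,7,10,11,12,13}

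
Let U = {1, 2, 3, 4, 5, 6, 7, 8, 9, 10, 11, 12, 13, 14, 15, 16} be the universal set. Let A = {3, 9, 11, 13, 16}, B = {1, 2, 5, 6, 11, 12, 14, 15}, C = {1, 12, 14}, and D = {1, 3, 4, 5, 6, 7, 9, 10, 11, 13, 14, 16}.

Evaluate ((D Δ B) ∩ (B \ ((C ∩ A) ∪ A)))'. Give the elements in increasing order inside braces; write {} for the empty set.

{1, 3, 4, 5, 6, 7, 8, 9, 10, 11, 13, 14, 16}

D Δ B = {2, 3, 4, 7, 9, 10, 12, 13, 15, 16}
C ∩ A = {}
(C ∩ A) ∪ A = {3, 9, 11, 13, 16}
B \ ((C ∩ A) ∪ A) = {1, 2, 5, 6, 12, 14, 15}
(D Δ B) ∩ (B \ ((C ∩ A) ∪ A)) = {2, 12, 15}
((D Δ B) ∩ (B \ ((C ∩ A) ∪ A)))' = {1, 3, 4, 5, 6, 7, 8, 9, 10, 11, 13, 14, 16}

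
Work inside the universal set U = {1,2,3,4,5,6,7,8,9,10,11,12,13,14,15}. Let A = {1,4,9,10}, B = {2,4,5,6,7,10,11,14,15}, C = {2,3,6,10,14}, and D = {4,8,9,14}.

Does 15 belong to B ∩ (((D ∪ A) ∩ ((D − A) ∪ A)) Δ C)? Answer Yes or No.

No

15 ∉ D and 15 ∉ A, so 15 ∉ D ∪ A
15 ∉ D and 15 ∉ A, so 15 ∉ D − A
15 ∉ (D − A) and 15 ∉ A, so 15 ∉ (D − A) ∪ A
15 ∉ (D ∪ A) and 15 ∉ ((D − A) ∪ A), so 15 ∉ (D ∪ A) ∩ ((D − A) ∪ A)
15 ∉ ((D ∪ A) ∩ ((D − A) ∪ A)) and 15 ∉ C, so 15 ∉ ((D ∪ A) ∩ ((D − A) ∪ A)) Δ C
15 ∈ B and 15 ∉ (((D ∪ A) ∩ ((D − A) ∪ A)) Δ C), so 15 ∉ B ∩ (((D ∪ A) ∩ ((D − A) ∪ A)) Δ C)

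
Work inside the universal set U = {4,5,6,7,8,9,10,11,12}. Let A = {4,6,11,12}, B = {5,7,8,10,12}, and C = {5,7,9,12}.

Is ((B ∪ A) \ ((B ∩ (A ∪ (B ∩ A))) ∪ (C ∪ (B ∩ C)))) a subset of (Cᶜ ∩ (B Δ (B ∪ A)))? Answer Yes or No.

No

B ∪ A = {4,5,6,7,8,10,11,12}
B ∩ A = {12}
A ∪ (B ∩ A) = {4,6,11,12}
B ∩ (A ∪ (B ∩ A)) = {12}
B ∩ C = {5,7,12}
C ∪ (B ∩ C) = {5,7,9,12}
(B ∩ (A ∪ (B ∩ A))) ∪ (C ∪ (B ∩ C)) = {5,7,9,12}
(B ∪ A) \ ((B ∩ (A ∪ (B ∩ A))) ∪ (C ∪ (B ∩ C))) = {4,6,8,10,11}
Cᶜ = {4,6,8,10,11}
B Δ (B ∪ A) = {4,6,11}
Cᶜ ∩ (B Δ (B ∪ A)) = {4,6,11}
8 ∈ (B ∪ A) \ ((B ∩ (A ∪ (B ∩ A))) ∪ (C ∪ (B ∩ C))) but 8 ∉ Cᶜ ∩ (B Δ (B ∪ A)), so the inclusion fails.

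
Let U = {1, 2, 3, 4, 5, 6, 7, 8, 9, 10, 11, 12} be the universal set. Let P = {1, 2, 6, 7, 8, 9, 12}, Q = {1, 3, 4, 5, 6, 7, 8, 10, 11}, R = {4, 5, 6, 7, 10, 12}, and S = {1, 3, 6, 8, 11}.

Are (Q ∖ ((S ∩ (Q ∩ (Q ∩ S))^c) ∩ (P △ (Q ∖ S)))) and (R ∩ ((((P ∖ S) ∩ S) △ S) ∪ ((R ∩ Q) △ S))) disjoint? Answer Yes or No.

No

Q ∩ S = {1, 3, 6, 8, 11}
Q ∩ (Q ∩ S) = {1, 3, 6, 8, 11}
(Q ∩ (Q ∩ S))^c = {2, 4, 5, 7, 9, 10, 12}
S ∩ (Q ∩ (Q ∩ S))^c = {}
Q ∖ S = {4, 5, 7, 10}
P △ (Q ∖ S) = {1, 2, 4, 5, 6, 8, 9, 10, 12}
(S ∩ (Q ∩ (Q ∩ S))^c) ∩ (P △ (Q ∖ S)) = {}
Q ∖ ((S ∩ (Q ∩ (Q ∩ S))^c) ∩ (P △ (Q ∖ S))) = {1, 3, 4, 5, 6, 7, 8, 10, 11}
P ∖ S = {2, 7, 9, 12}
(P ∖ S) ∩ S = {}
((P ∖ S) ∩ S) △ S = {1, 3, 6, 8, 11}
R ∩ Q = {4, 5, 6, 7, 10}
(R ∩ Q) △ S = {1, 3, 4, 5, 7, 8, 10, 11}
(((P ∖ S) ∩ S) △ S) ∪ ((R ∩ Q) △ S) = {1, 3, 4, 5, 6, 7, 8, 10, 11}
R ∩ ((((P ∖ S) ∩ S) △ S) ∪ ((R ∩ Q) △ S)) = {4, 5, 6, 7, 10}
4 lies in both, so they are not disjoint.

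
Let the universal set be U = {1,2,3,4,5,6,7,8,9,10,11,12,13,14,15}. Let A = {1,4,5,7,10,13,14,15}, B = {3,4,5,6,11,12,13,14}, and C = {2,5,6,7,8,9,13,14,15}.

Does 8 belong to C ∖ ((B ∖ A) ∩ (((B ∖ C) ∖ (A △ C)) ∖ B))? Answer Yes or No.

Yes

8 ∉ B and 8 ∉ A, so 8 ∉ B ∖ A
8 ∉ B and 8 ∈ C, so 8 ∉ B ∖ C
8 ∉ A and 8 ∈ C, so 8 ∈ A △ C
8 ∉ (B ∖ C) and 8 ∈ (A △ C), so 8 ∉ (B ∖ C) ∖ (A △ C)
8 ∉ ((B ∖ C) ∖ (A △ C)) and 8 ∉ B, so 8 ∉ ((B ∖ C) ∖ (A △ C)) ∖ B
8 ∉ (B ∖ A) and 8 ∉ (((B ∖ C) ∖ (A △ C)) ∖ B), so 8 ∉ (B ∖ A) ∩ (((B ∖ C) ∖ (A △ C)) ∖ B)
8 ∈ C and 8 ∉ ((B ∖ A) ∩ (((B ∖ C) ∖ (A △ C)) ∖ B)), so 8 ∈ C ∖ ((B ∖ A) ∩ (((B ∖ C) ∖ (A △ C)) ∖ B))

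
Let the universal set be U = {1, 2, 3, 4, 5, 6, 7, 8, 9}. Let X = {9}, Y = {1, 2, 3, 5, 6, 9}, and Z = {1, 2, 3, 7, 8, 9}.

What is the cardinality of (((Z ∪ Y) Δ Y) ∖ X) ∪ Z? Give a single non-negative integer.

Z ∪ Y = {1, 2, 3, 5, 6, 7, 8, 9}
(Z ∪ Y) Δ Y = {7, 8}
((Z ∪ Y) Δ Y) ∖ X = {7, 8}
(((Z ∪ Y) Δ Y) ∖ X) ∪ Z = {1, 2, 3, 7, 8, 9}
|(((Z ∪ Y) Δ Y) ∖ X) ∪ Z| = 6

6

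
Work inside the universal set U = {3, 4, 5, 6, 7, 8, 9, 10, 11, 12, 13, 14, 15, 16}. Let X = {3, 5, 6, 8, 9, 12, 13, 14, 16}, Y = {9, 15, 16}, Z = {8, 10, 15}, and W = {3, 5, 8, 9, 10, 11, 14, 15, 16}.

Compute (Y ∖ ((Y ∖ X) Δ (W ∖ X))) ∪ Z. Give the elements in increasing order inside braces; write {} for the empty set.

{8, 9, 10, 15, 16}

Y ∖ X = {15}
W ∖ X = {10, 11, 15}
(Y ∖ X) Δ (W ∖ X) = {10, 11}
Y ∖ ((Y ∖ X) Δ (W ∖ X)) = {9, 15, 16}
(Y ∖ ((Y ∖ X) Δ (W ∖ X))) ∪ Z = {8, 9, 10, 15, 16}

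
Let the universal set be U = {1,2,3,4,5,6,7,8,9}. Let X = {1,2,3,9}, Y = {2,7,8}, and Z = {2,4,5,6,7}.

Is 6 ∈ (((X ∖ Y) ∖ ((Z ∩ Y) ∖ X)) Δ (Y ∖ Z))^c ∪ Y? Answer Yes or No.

6 ∉ X and 6 ∉ Y, so 6 ∉ X ∖ Y
6 ∈ Z and 6 ∉ Y, so 6 ∉ Z ∩ Y
6 ∉ (Z ∩ Y) and 6 ∉ X, so 6 ∉ (Z ∩ Y) ∖ X
6 ∉ (X ∖ Y) and 6 ∉ ((Z ∩ Y) ∖ X), so 6 ∉ (X ∖ Y) ∖ ((Z ∩ Y) ∖ X)
6 ∉ Y and 6 ∈ Z, so 6 ∉ Y ∖ Z
6 ∉ ((X ∖ Y) ∖ ((Z ∩ Y) ∖ X)) and 6 ∉ (Y ∖ Z), so 6 ∉ ((X ∖ Y) ∖ ((Z ∩ Y) ∖ X)) Δ (Y ∖ Z)
6 ∈ (((X ∖ Y) ∖ ((Z ∩ Y) ∖ X)) Δ (Y ∖ Z))^c since 6 ∉ (((X ∖ Y) ∖ ((Z ∩ Y) ∖ X)) Δ (Y ∖ Z))
6 ∈ (((X ∖ Y) ∖ ((Z ∩ Y) ∖ X)) Δ (Y ∖ Z))^c and 6 ∉ Y, so 6 ∈ (((X ∖ Y) ∖ ((Z ∩ Y) ∖ X)) Δ (Y ∖ Z))^c ∪ Y

Yes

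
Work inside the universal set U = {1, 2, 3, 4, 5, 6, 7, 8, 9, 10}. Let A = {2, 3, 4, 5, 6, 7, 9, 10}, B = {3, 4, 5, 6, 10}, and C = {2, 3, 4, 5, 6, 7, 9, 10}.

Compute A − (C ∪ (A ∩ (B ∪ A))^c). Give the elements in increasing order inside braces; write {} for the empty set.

{}

B ∪ A = {2, 3, 4, 5, 6, 7, 9, 10}
A ∩ (B ∪ A) = {2, 3, 4, 5, 6, 7, 9, 10}
(A ∩ (B ∪ A))^c = {1, 8}
C ∪ (A ∩ (B ∪ A))^c = {1, 2, 3, 4, 5, 6, 7, 8, 9, 10}
A − (C ∪ (A ∩ (B ∪ A))^c) = {}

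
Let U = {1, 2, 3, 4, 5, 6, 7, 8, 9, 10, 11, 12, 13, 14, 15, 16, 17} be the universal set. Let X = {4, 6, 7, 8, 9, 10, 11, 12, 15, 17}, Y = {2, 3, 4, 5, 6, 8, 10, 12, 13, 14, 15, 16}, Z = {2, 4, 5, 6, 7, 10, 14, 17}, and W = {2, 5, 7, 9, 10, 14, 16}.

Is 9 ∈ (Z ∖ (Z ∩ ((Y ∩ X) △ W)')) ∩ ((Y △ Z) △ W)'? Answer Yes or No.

No

9 ∉ Y and 9 ∈ X, so 9 ∉ Y ∩ X
9 ∉ (Y ∩ X) and 9 ∈ W, so 9 ∈ (Y ∩ X) △ W
9 ∉ ((Y ∩ X) △ W)' since 9 ∈ ((Y ∩ X) △ W)
9 ∉ Z and 9 ∉ ((Y ∩ X) △ W)', so 9 ∉ Z ∩ ((Y ∩ X) △ W)'
9 ∉ Z and 9 ∉ (Z ∩ ((Y ∩ X) △ W)'), so 9 ∉ Z ∖ (Z ∩ ((Y ∩ X) △ W)')
9 ∉ Y and 9 ∉ Z, so 9 ∉ Y △ Z
9 ∉ (Y △ Z) and 9 ∈ W, so 9 ∈ (Y △ Z) △ W
9 ∉ ((Y △ Z) △ W)' since 9 ∈ ((Y △ Z) △ W)
9 ∉ (Z ∖ (Z ∩ ((Y ∩ X) △ W)')) and 9 ∉ ((Y △ Z) △ W)', so 9 ∉ (Z ∖ (Z ∩ ((Y ∩ X) △ W)')) ∩ ((Y △ Z) △ W)'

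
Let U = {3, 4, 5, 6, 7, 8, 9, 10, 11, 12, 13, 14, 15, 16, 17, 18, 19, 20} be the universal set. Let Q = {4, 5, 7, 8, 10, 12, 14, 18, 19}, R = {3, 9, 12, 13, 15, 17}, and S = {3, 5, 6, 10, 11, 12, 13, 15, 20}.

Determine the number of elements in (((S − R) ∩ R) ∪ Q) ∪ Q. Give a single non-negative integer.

S − R = {5, 6, 10, 11, 20}
(S − R) ∩ R = {}
((S − R) ∩ R) ∪ Q = {4, 5, 7, 8, 10, 12, 14, 18, 19}
(((S − R) ∩ R) ∪ Q) ∪ Q = {4, 5, 7, 8, 10, 12, 14, 18, 19}
|(((S − R) ∩ R) ∪ Q) ∪ Q| = 9

9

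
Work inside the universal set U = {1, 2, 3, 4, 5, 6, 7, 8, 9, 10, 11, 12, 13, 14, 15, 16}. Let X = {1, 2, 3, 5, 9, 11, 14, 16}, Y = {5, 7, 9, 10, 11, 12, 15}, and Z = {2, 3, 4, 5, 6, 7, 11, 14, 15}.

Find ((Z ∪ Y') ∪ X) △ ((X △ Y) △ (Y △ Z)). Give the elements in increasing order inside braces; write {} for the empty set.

{2, 3, 5, 8, 11, 13, 14}

Y' = {1, 2, 3, 4, 6, 8, 13, 14, 16}
Z ∪ Y' = {1, 2, 3, 4, 5, 6, 7, 8, 11, 13, 14, 15, 16}
(Z ∪ Y') ∪ X = {1, 2, 3, 4, 5, 6, 7, 8, 9, 11, 13, 14, 15, 16}
X △ Y = {1, 2, 3, 7, 10, 12, 14, 15, 16}
Y △ Z = {2, 3, 4, 6, 9, 10, 12, 14}
(X △ Y) △ (Y △ Z) = {1, 4, 6, 7, 9, 15, 16}
((Z ∪ Y') ∪ X) △ ((X △ Y) △ (Y △ Z)) = {2, 3, 5, 8, 11, 13, 14}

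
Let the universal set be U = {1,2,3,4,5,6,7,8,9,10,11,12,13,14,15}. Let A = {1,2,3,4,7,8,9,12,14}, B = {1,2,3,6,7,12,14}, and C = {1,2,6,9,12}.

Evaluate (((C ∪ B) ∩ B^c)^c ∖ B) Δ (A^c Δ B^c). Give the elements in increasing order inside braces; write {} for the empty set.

C ∪ B = {1,2,3,6,7,9,12,14}
B^c = {4,5,8,9,10,11,13,15}
(C ∪ B) ∩ B^c = {9}
((C ∪ B) ∩ B^c)^c = {1,2,3,4,5,6,7,8,10,11,12,13,14,15}
((C ∪ B) ∩ B^c)^c ∖ B = {4,5,8,10,11,13,15}
A^c = {5,6,10,11,13,15}
A^c Δ B^c = {4,6,8,9}
(((C ∪ B) ∩ B^c)^c ∖ B) Δ (A^c Δ B^c) = {5,6,9,10,11,13,15}

{5,6,9,10,11,13,15}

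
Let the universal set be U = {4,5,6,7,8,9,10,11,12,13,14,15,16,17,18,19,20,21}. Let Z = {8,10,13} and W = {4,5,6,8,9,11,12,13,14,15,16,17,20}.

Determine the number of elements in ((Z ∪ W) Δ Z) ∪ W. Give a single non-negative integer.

Z ∪ W = {4,5,6,8,9,10,11,12,13,14,15,16,17,20}
(Z ∪ W) Δ Z = {4,5,6,9,11,12,14,15,16,17,20}
((Z ∪ W) Δ Z) ∪ W = {4,5,6,8,9,11,12,13,14,15,16,17,20}
|((Z ∪ W) Δ Z) ∪ W| = 13

13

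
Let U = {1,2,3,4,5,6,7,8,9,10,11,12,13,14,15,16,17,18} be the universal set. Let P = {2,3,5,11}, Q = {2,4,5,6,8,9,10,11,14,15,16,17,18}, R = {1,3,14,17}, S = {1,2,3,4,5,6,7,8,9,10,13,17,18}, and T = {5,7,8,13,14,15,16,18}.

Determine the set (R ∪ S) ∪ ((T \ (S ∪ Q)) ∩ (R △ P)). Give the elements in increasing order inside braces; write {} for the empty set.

R ∪ S = {1,2,3,4,5,6,7,8,9,10,13,14,17,18}
S ∪ Q = {1,2,3,4,5,6,7,8,9,10,11,13,14,15,16,17,18}
T \ (S ∪ Q) = {}
R △ P = {1,2,5,11,14,17}
(T \ (S ∪ Q)) ∩ (R △ P) = {}
(R ∪ S) ∪ ((T \ (S ∪ Q)) ∩ (R △ P)) = {1,2,3,4,5,6,7,8,9,10,13,14,17,18}

{1,2,3,4,5,6,7,8,9,10,13,14,17,18}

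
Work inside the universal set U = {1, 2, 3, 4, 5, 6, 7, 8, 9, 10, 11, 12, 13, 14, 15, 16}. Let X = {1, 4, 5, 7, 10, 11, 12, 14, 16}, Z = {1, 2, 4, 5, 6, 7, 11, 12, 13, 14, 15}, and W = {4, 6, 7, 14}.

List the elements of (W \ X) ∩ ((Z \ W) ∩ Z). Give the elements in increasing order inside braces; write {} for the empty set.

{}

W \ X = {6}
Z \ W = {1, 2, 5, 11, 12, 13, 15}
(Z \ W) ∩ Z = {1, 2, 5, 11, 12, 13, 15}
(W \ X) ∩ ((Z \ W) ∩ Z) = {}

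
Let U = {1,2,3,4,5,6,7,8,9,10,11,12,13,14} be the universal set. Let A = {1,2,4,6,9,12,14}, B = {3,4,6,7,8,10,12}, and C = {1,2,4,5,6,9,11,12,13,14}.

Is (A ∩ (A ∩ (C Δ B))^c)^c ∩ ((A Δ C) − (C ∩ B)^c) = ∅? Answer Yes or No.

C Δ B = {1,2,3,5,7,8,9,10,11,13,14}
A ∩ (C Δ B) = {1,2,9,14}
(A ∩ (C Δ B))^c = {3,4,5,6,7,8,10,11,12,13}
A ∩ (A ∩ (C Δ B))^c = {4,6,12}
(A ∩ (A ∩ (C Δ B))^c)^c = {1,2,3,5,7,8,9,10,11,13,14}
A Δ C = {5,11,13}
C ∩ B = {4,6,12}
(C ∩ B)^c = {1,2,3,5,7,8,9,10,11,13,14}
(A Δ C) − (C ∩ B)^c = {}
{1,2,3,5,7,8,9,10,11,13,14} and {} share no elements.

Yes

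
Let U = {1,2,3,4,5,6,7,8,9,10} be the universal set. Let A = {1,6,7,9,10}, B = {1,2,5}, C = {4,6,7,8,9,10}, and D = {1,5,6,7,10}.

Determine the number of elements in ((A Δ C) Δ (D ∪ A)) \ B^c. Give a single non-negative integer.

1

A Δ C = {1,4,8}
D ∪ A = {1,5,6,7,9,10}
(A Δ C) Δ (D ∪ A) = {4,5,6,7,8,9,10}
B^c = {3,4,6,7,8,9,10}
((A Δ C) Δ (D ∪ A)) \ B^c = {5}
|((A Δ C) Δ (D ∪ A)) \ B^c| = 1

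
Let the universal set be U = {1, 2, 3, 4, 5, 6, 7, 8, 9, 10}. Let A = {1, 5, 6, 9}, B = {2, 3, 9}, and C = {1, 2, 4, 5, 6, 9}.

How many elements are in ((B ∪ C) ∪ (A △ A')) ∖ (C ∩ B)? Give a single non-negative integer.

B ∪ C = {1, 2, 3, 4, 5, 6, 9}
A' = {2, 3, 4, 7, 8, 10}
A △ A' = {1, 2, 3, 4, 5, 6, 7, 8, 9, 10}
(B ∪ C) ∪ (A △ A') = {1, 2, 3, 4, 5, 6, 7, 8, 9, 10}
C ∩ B = {2, 9}
((B ∪ C) ∪ (A △ A')) ∖ (C ∩ B) = {1, 3, 4, 5, 6, 7, 8, 10}
|((B ∪ C) ∪ (A △ A')) ∖ (C ∩ B)| = 8

8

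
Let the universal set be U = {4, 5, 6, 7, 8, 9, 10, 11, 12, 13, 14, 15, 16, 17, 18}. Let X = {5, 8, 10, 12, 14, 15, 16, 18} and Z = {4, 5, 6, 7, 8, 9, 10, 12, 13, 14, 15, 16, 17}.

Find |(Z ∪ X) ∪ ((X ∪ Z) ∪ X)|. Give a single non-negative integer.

14

Z ∪ X = {4, 5, 6, 7, 8, 9, 10, 12, 13, 14, 15, 16, 17, 18}
X ∪ Z = {4, 5, 6, 7, 8, 9, 10, 12, 13, 14, 15, 16, 17, 18}
(X ∪ Z) ∪ X = {4, 5, 6, 7, 8, 9, 10, 12, 13, 14, 15, 16, 17, 18}
(Z ∪ X) ∪ ((X ∪ Z) ∪ X) = {4, 5, 6, 7, 8, 9, 10, 12, 13, 14, 15, 16, 17, 18}
|(Z ∪ X) ∪ ((X ∪ Z) ∪ X)| = 14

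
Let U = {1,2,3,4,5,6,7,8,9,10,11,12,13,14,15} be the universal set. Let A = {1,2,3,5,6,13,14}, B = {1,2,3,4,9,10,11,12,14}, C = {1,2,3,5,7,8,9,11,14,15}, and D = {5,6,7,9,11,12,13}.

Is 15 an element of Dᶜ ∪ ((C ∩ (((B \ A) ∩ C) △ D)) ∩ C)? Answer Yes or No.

15 ∉ D, so 15 ∈ Dᶜ
15 ∉ B and 15 ∉ A, so 15 ∉ B \ A
15 ∉ (B \ A) and 15 ∈ C, so 15 ∉ (B \ A) ∩ C
15 ∉ ((B \ A) ∩ C) and 15 ∉ D, so 15 ∉ ((B \ A) ∩ C) △ D
15 ∈ C and 15 ∉ (((B \ A) ∩ C) △ D), so 15 ∉ C ∩ (((B \ A) ∩ C) △ D)
15 ∉ (C ∩ (((B \ A) ∩ C) △ D)) and 15 ∈ C, so 15 ∉ (C ∩ (((B \ A) ∩ C) △ D)) ∩ C
15 ∈ Dᶜ and 15 ∉ ((C ∩ (((B \ A) ∩ C) △ D)) ∩ C), so 15 ∈ Dᶜ ∪ ((C ∩ (((B \ A) ∩ C) △ D)) ∩ C)

Yes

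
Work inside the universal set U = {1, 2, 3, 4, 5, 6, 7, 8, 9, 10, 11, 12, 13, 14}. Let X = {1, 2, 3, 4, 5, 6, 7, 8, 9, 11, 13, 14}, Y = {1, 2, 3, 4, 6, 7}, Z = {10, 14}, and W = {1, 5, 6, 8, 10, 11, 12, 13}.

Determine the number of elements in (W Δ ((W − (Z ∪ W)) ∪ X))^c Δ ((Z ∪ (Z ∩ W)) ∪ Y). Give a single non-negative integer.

10

Z ∪ W = {1, 5, 6, 8, 10, 11, 12, 13, 14}
W − (Z ∪ W) = {}
(W − (Z ∪ W)) ∪ X = {1, 2, 3, 4, 5, 6, 7, 8, 9, 11, 13, 14}
W Δ ((W − (Z ∪ W)) ∪ X) = {2, 3, 4, 7, 9, 10, 12, 14}
(W Δ ((W − (Z ∪ W)) ∪ X))^c = {1, 5, 6, 8, 11, 13}
Z ∩ W = {10}
Z ∪ (Z ∩ W) = {10, 14}
(Z ∪ (Z ∩ W)) ∪ Y = {1, 2, 3, 4, 6, 7, 10, 14}
(W Δ ((W − (Z ∪ W)) ∪ X))^c Δ ((Z ∪ (Z ∩ W)) ∪ Y) = {2, 3, 4, 5, 7, 8, 10, 11, 13, 14}
|(W Δ ((W − (Z ∪ W)) ∪ X))^c Δ ((Z ∪ (Z ∩ W)) ∪ Y)| = 10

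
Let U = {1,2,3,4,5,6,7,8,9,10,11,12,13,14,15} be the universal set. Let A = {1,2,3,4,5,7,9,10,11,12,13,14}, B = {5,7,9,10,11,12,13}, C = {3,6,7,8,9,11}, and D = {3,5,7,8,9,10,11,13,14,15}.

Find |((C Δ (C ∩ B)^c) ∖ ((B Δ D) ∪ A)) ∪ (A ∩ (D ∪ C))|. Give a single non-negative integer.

C ∩ B = {7,9,11}
(C ∩ B)^c = {1,2,3,4,5,6,8,10,12,13,14,15}
C Δ (C ∩ B)^c = {1,2,4,5,7,9,10,11,12,13,14,15}
B Δ D = {3,8,12,14,15}
(B Δ D) ∪ A = {1,2,3,4,5,7,8,9,10,11,12,13,14,15}
(C Δ (C ∩ B)^c) ∖ ((B Δ D) ∪ A) = {}
D ∪ C = {3,5,6,7,8,9,10,11,13,14,15}
A ∩ (D ∪ C) = {3,5,7,9,10,11,13,14}
((C Δ (C ∩ B)^c) ∖ ((B Δ D) ∪ A)) ∪ (A ∩ (D ∪ C)) = {3,5,7,9,10,11,13,14}
|((C Δ (C ∩ B)^c) ∖ ((B Δ D) ∪ A)) ∪ (A ∩ (D ∪ C))| = 8

8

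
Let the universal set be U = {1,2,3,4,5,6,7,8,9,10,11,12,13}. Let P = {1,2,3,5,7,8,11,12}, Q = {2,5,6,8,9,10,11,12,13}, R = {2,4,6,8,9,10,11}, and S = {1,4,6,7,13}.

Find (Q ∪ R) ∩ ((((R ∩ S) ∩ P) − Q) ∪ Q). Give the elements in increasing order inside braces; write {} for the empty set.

Q ∪ R = {2,4,5,6,8,9,10,11,12,13}
R ∩ S = {4,6}
(R ∩ S) ∩ P = {}
((R ∩ S) ∩ P) − Q = {}
(((R ∩ S) ∩ P) − Q) ∪ Q = {2,5,6,8,9,10,11,12,13}
(Q ∪ R) ∩ ((((R ∩ S) ∩ P) − Q) ∪ Q) = {2,5,6,8,9,10,11,12,13}

{2,5,6,8,9,10,11,12,13}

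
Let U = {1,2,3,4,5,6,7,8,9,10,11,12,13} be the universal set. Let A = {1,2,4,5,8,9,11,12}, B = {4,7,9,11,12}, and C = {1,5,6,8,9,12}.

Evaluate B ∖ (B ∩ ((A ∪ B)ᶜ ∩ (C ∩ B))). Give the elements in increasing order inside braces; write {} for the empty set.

A ∪ B = {1,2,4,5,7,8,9,11,12}
(A ∪ B)ᶜ = {3,6,10,13}
C ∩ B = {9,12}
(A ∪ B)ᶜ ∩ (C ∩ B) = {}
B ∩ ((A ∪ B)ᶜ ∩ (C ∩ B)) = {}
B ∖ (B ∩ ((A ∪ B)ᶜ ∩ (C ∩ B))) = {4,7,9,11,12}

{4,7,9,11,12}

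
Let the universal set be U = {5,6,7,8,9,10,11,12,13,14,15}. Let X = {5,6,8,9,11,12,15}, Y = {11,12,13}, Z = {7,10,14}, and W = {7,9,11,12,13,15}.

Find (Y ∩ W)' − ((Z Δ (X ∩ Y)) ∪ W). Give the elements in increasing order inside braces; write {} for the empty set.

{5,6,8}

Y ∩ W = {11,12,13}
(Y ∩ W)' = {5,6,7,8,9,10,14,15}
X ∩ Y = {11,12}
Z Δ (X ∩ Y) = {7,10,11,12,14}
(Z Δ (X ∩ Y)) ∪ W = {7,9,10,11,12,13,14,15}
(Y ∩ W)' − ((Z Δ (X ∩ Y)) ∪ W) = {5,6,8}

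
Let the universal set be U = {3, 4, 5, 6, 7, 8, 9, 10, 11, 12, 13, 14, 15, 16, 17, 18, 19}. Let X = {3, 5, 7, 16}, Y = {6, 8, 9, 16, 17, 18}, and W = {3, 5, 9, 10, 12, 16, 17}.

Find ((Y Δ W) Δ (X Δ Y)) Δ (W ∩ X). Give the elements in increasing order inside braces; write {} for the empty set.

Y Δ W = {3, 5, 6, 8, 10, 12, 18}
X Δ Y = {3, 5, 6, 7, 8, 9, 17, 18}
(Y Δ W) Δ (X Δ Y) = {7, 9, 10, 12, 17}
W ∩ X = {3, 5, 16}
((Y Δ W) Δ (X Δ Y)) Δ (W ∩ X) = {3, 5, 7, 9, 10, 12, 16, 17}

{3, 5, 7, 9, 10, 12, 16, 17}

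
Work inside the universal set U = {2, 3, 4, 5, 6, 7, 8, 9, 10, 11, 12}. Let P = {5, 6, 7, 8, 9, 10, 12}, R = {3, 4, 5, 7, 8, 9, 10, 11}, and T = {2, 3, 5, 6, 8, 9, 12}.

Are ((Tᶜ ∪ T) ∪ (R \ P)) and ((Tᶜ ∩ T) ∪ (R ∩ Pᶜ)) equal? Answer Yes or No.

No

Tᶜ = {4, 7, 10, 11}
Tᶜ ∪ T = {2, 3, 4, 5, 6, 7, 8, 9, 10, 11, 12}
R \ P = {3, 4, 11}
(Tᶜ ∪ T) ∪ (R \ P) = {2, 3, 4, 5, 6, 7, 8, 9, 10, 11, 12}
Tᶜ ∩ T = {}
Pᶜ = {2, 3, 4, 11}
R ∩ Pᶜ = {3, 4, 11}
(Tᶜ ∩ T) ∪ (R ∩ Pᶜ) = {3, 4, 11}
2 ∈ (Tᶜ ∪ T) ∪ (R \ P) but 2 ∉ (Tᶜ ∩ T) ∪ (R ∩ Pᶜ), so they differ.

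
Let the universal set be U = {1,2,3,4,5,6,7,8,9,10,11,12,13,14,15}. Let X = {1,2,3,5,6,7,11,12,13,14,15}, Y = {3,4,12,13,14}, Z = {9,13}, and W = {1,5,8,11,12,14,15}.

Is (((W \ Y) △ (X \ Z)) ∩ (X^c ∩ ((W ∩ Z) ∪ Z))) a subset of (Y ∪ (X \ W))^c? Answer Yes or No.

Yes

W \ Y = {1,5,8,11,15}
X \ Z = {1,2,3,5,6,7,11,12,14,15}
(W \ Y) △ (X \ Z) = {2,3,6,7,8,12,14}
X^c = {4,8,9,10}
W ∩ Z = {}
(W ∩ Z) ∪ Z = {9,13}
X^c ∩ ((W ∩ Z) ∪ Z) = {9}
((W \ Y) △ (X \ Z)) ∩ (X^c ∩ ((W ∩ Z) ∪ Z)) = {}
X \ W = {2,3,6,7,13}
Y ∪ (X \ W) = {2,3,4,6,7,12,13,14}
(Y ∪ (X \ W))^c = {1,5,8,9,10,11,15}
Every element of {} is in {1,5,8,9,10,11,15}, so ((W \ Y) △ (X \ Z)) ∩ (X^c ∩ ((W ∩ Z) ∪ Z)) ⊆ (Y ∪ (X \ W))^c.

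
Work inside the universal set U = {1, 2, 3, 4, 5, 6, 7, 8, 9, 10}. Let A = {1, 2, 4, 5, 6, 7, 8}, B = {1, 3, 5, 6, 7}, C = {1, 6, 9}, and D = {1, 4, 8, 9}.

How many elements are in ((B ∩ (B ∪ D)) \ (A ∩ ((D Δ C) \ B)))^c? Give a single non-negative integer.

B ∪ D = {1, 3, 4, 5, 6, 7, 8, 9}
B ∩ (B ∪ D) = {1, 3, 5, 6, 7}
D Δ C = {4, 6, 8}
(D Δ C) \ B = {4, 8}
A ∩ ((D Δ C) \ B) = {4, 8}
(B ∩ (B ∪ D)) \ (A ∩ ((D Δ C) \ B)) = {1, 3, 5, 6, 7}
((B ∩ (B ∪ D)) \ (A ∩ ((D Δ C) \ B)))^c = {2, 4, 8, 9, 10}
|((B ∩ (B ∪ D)) \ (A ∩ ((D Δ C) \ B)))^c| = 5

5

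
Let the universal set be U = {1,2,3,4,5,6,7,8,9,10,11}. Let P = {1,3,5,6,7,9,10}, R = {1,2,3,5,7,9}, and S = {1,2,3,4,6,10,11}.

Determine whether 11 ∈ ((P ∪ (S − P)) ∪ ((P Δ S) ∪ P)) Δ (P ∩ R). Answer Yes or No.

11 ∈ S and 11 ∉ P, so 11 ∈ S − P
11 ∉ P and 11 ∈ (S − P), so 11 ∈ P ∪ (S − P)
11 ∉ P and 11 ∈ S, so 11 ∈ P Δ S
11 ∈ (P Δ S) and 11 ∉ P, so 11 ∈ (P Δ S) ∪ P
11 ∈ (P ∪ (S − P)) and 11 ∈ ((P Δ S) ∪ P), so 11 ∈ (P ∪ (S − P)) ∪ ((P Δ S) ∪ P)
11 ∉ P and 11 ∉ R, so 11 ∉ P ∩ R
11 ∈ ((P ∪ (S − P)) ∪ ((P Δ S) ∪ P)) and 11 ∉ (P ∩ R), so 11 ∈ ((P ∪ (S − P)) ∪ ((P Δ S) ∪ P)) Δ (P ∩ R)

Yes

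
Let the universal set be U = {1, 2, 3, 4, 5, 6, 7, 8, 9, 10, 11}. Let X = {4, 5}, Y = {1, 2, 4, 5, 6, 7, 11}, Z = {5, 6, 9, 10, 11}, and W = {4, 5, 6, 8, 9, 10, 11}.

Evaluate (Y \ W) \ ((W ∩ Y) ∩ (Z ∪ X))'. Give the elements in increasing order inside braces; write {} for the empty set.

Y \ W = {1, 2, 7}
W ∩ Y = {4, 5, 6, 11}
Z ∪ X = {4, 5, 6, 9, 10, 11}
(W ∩ Y) ∩ (Z ∪ X) = {4, 5, 6, 11}
((W ∩ Y) ∩ (Z ∪ X))' = {1, 2, 3, 7, 8, 9, 10}
(Y \ W) \ ((W ∩ Y) ∩ (Z ∪ X))' = {}

{}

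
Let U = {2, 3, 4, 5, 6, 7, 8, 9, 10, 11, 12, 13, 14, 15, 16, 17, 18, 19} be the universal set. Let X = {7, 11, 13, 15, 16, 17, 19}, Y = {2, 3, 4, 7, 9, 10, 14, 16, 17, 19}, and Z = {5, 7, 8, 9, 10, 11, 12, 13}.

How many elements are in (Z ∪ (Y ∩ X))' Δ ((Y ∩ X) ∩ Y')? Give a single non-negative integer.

7

Y ∩ X = {7, 16, 17, 19}
Z ∪ (Y ∩ X) = {5, 7, 8, 9, 10, 11, 12, 13, 16, 17, 19}
(Z ∪ (Y ∩ X))' = {2, 3, 4, 6, 14, 15, 18}
Y' = {5, 6, 8, 11, 12, 13, 15, 18}
(Y ∩ X) ∩ Y' = {}
(Z ∪ (Y ∩ X))' Δ ((Y ∩ X) ∩ Y') = {2, 3, 4, 6, 14, 15, 18}
|(Z ∪ (Y ∩ X))' Δ ((Y ∩ X) ∩ Y')| = 7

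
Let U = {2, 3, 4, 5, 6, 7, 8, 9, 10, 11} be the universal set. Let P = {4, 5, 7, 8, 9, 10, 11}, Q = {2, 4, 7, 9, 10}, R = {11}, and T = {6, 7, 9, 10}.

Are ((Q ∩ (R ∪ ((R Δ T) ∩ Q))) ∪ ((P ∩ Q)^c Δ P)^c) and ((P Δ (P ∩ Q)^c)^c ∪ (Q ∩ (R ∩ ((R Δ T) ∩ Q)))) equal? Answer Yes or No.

R Δ T = {6, 7, 9, 10, 11}
(R Δ T) ∩ Q = {7, 9, 10}
R ∪ ((R Δ T) ∩ Q) = {7, 9, 10, 11}
Q ∩ (R ∪ ((R Δ T) ∩ Q)) = {7, 9, 10}
P ∩ Q = {4, 7, 9, 10}
(P ∩ Q)^c = {2, 3, 5, 6, 8, 11}
(P ∩ Q)^c Δ P = {2, 3, 4, 6, 7, 9, 10}
((P ∩ Q)^c Δ P)^c = {5, 8, 11}
(Q ∩ (R ∪ ((R Δ T) ∩ Q))) ∪ ((P ∩ Q)^c Δ P)^c = {5, 7, 8, 9, 10, 11}
P Δ (P ∩ Q)^c = {2, 3, 4, 6, 7, 9, 10}
(P Δ (P ∩ Q)^c)^c = {5, 8, 11}
R ∩ ((R Δ T) ∩ Q) = {}
Q ∩ (R ∩ ((R Δ T) ∩ Q)) = {}
(P Δ (P ∩ Q)^c)^c ∪ (Q ∩ (R ∩ ((R Δ T) ∩ Q))) = {5, 8, 11}
7 ∈ (Q ∩ (R ∪ ((R Δ T) ∩ Q))) ∪ ((P ∩ Q)^c Δ P)^c but 7 ∉ (P Δ (P ∩ Q)^c)^c ∪ (Q ∩ (R ∩ ((R Δ T) ∩ Q))), so they differ.

No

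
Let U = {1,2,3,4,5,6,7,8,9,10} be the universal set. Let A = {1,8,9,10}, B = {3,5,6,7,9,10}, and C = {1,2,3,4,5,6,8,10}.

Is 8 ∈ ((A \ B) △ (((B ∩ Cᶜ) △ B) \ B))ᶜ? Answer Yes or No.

No

8 ∈ A and 8 ∉ B, so 8 ∈ A \ B
8 ∈ C, so 8 ∉ Cᶜ
8 ∉ B and 8 ∉ Cᶜ, so 8 ∉ B ∩ Cᶜ
8 ∉ (B ∩ Cᶜ) and 8 ∉ B, so 8 ∉ (B ∩ Cᶜ) △ B
8 ∉ ((B ∩ Cᶜ) △ B) and 8 ∉ B, so 8 ∉ ((B ∩ Cᶜ) △ B) \ B
8 ∈ (A \ B) and 8 ∉ (((B ∩ Cᶜ) △ B) \ B), so 8 ∈ (A \ B) △ (((B ∩ Cᶜ) △ B) \ B)
8 ∉ ((A \ B) △ (((B ∩ Cᶜ) △ B) \ B))ᶜ since 8 ∈ ((A \ B) △ (((B ∩ Cᶜ) △ B) \ B))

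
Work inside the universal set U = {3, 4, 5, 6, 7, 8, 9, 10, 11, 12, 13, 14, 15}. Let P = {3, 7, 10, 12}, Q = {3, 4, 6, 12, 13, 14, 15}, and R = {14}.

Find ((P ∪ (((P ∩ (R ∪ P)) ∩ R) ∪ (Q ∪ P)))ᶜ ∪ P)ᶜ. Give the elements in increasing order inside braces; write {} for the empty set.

{4, 6, 13, 14, 15}

R ∪ P = {3, 7, 10, 12, 14}
P ∩ (R ∪ P) = {3, 7, 10, 12}
(P ∩ (R ∪ P)) ∩ R = {}
Q ∪ P = {3, 4, 6, 7, 10, 12, 13, 14, 15}
((P ∩ (R ∪ P)) ∩ R) ∪ (Q ∪ P) = {3, 4, 6, 7, 10, 12, 13, 14, 15}
P ∪ (((P ∩ (R ∪ P)) ∩ R) ∪ (Q ∪ P)) = {3, 4, 6, 7, 10, 12, 13, 14, 15}
(P ∪ (((P ∩ (R ∪ P)) ∩ R) ∪ (Q ∪ P)))ᶜ = {5, 8, 9, 11}
(P ∪ (((P ∩ (R ∪ P)) ∩ R) ∪ (Q ∪ P)))ᶜ ∪ P = {3, 5, 7, 8, 9, 10, 11, 12}
((P ∪ (((P ∩ (R ∪ P)) ∩ R) ∪ (Q ∪ P)))ᶜ ∪ P)ᶜ = {4, 6, 13, 14, 15}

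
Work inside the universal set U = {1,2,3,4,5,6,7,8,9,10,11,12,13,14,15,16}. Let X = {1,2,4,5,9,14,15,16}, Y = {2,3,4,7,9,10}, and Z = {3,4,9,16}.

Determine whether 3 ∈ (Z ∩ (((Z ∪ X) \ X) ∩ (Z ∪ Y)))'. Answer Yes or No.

No

3 ∈ Z and 3 ∉ X, so 3 ∈ Z ∪ X
3 ∈ (Z ∪ X) and 3 ∉ X, so 3 ∈ (Z ∪ X) \ X
3 ∈ Z and 3 ∈ Y, so 3 ∈ Z ∪ Y
3 ∈ ((Z ∪ X) \ X) and 3 ∈ (Z ∪ Y), so 3 ∈ ((Z ∪ X) \ X) ∩ (Z ∪ Y)
3 ∈ Z and 3 ∈ (((Z ∪ X) \ X) ∩ (Z ∪ Y)), so 3 ∈ Z ∩ (((Z ∪ X) \ X) ∩ (Z ∪ Y))
3 ∉ (Z ∩ (((Z ∪ X) \ X) ∩ (Z ∪ Y)))' since 3 ∈ (Z ∩ (((Z ∪ X) \ X) ∩ (Z ∪ Y)))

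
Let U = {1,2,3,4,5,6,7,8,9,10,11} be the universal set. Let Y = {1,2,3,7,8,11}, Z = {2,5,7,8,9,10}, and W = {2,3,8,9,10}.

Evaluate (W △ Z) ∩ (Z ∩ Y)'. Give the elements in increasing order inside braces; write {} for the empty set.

{3,5}

W △ Z = {3,5,7}
Z ∩ Y = {2,7,8}
(Z ∩ Y)' = {1,3,4,5,6,9,10,11}
(W △ Z) ∩ (Z ∩ Y)' = {3,5}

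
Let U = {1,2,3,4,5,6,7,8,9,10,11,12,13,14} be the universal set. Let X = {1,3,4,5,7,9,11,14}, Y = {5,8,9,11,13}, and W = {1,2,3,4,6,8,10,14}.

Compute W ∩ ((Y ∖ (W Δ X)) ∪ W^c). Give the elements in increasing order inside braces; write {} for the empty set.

{}

W Δ X = {2,5,6,7,8,9,10,11}
Y ∖ (W Δ X) = {13}
W^c = {5,7,9,11,12,13}
(Y ∖ (W Δ X)) ∪ W^c = {5,7,9,11,12,13}
W ∩ ((Y ∖ (W Δ X)) ∪ W^c) = {}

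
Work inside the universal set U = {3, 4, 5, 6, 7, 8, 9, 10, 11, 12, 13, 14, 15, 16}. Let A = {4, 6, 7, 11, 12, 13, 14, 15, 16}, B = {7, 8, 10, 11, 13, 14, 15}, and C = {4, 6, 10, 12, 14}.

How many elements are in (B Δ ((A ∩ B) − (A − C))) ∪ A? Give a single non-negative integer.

A ∩ B = {7, 11, 13, 14, 15}
A − C = {7, 11, 13, 15, 16}
(A ∩ B) − (A − C) = {14}
B Δ ((A ∩ B) − (A − C)) = {7, 8, 10, 11, 13, 15}
(B Δ ((A ∩ B) − (A − C))) ∪ A = {4, 6, 7, 8, 10, 11, 12, 13, 14, 15, 16}
|(B Δ ((A ∩ B) − (A − C))) ∪ A| = 11

11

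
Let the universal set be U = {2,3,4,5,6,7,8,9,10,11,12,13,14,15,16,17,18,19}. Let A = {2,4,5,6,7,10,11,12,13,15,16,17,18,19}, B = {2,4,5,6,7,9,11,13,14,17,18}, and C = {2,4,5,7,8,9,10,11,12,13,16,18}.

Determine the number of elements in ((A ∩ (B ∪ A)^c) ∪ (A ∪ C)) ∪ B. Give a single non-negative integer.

17

B ∪ A = {2,4,5,6,7,9,10,11,12,13,14,15,16,17,18,19}
(B ∪ A)^c = {3,8}
A ∩ (B ∪ A)^c = {}
A ∪ C = {2,4,5,6,7,8,9,10,11,12,13,15,16,17,18,19}
(A ∩ (B ∪ A)^c) ∪ (A ∪ C) = {2,4,5,6,7,8,9,10,11,12,13,15,16,17,18,19}
((A ∩ (B ∪ A)^c) ∪ (A ∪ C)) ∪ B = {2,4,5,6,7,8,9,10,11,12,13,14,15,16,17,18,19}
|((A ∩ (B ∪ A)^c) ∪ (A ∪ C)) ∪ B| = 17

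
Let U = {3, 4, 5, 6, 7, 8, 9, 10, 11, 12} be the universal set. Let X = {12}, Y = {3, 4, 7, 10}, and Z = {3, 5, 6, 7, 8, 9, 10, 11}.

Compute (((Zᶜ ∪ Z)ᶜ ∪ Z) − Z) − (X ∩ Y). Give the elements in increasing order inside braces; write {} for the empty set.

Zᶜ = {4, 12}
Zᶜ ∪ Z = {3, 4, 5, 6, 7, 8, 9, 10, 11, 12}
(Zᶜ ∪ Z)ᶜ = {}
(Zᶜ ∪ Z)ᶜ ∪ Z = {3, 5, 6, 7, 8, 9, 10, 11}
((Zᶜ ∪ Z)ᶜ ∪ Z) − Z = {}
X ∩ Y = {}
(((Zᶜ ∪ Z)ᶜ ∪ Z) − Z) − (X ∩ Y) = {}

{}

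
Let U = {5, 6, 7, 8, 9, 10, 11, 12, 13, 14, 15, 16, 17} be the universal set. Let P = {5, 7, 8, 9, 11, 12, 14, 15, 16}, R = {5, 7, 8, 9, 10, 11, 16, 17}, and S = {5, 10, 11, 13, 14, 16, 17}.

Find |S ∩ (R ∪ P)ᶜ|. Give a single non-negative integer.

R ∪ P = {5, 7, 8, 9, 10, 11, 12, 14, 15, 16, 17}
(R ∪ P)ᶜ = {6, 13}
S ∩ (R ∪ P)ᶜ = {13}
|S ∩ (R ∪ P)ᶜ| = 1

1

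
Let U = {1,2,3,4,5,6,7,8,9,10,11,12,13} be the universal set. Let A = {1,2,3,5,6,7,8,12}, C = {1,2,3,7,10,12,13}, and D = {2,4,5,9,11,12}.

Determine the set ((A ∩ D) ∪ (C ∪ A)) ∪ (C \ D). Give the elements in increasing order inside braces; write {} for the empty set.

A ∩ D = {2,5,12}
C ∪ A = {1,2,3,5,6,7,8,10,12,13}
(A ∩ D) ∪ (C ∪ A) = {1,2,3,5,6,7,8,10,12,13}
C \ D = {1,3,7,10,13}
((A ∩ D) ∪ (C ∪ A)) ∪ (C \ D) = {1,2,3,5,6,7,8,10,12,13}

{1,2,3,5,6,7,8,10,12,13}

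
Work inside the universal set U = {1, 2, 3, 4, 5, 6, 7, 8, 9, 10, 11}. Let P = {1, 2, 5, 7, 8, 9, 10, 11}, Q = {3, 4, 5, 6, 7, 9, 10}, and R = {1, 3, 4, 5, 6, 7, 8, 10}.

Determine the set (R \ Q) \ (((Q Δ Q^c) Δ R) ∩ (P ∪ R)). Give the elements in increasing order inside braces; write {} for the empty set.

R \ Q = {1, 8}
Q^c = {1, 2, 8, 11}
Q Δ Q^c = {1, 2, 3, 4, 5, 6, 7, 8, 9, 10, 11}
(Q Δ Q^c) Δ R = {2, 9, 11}
P ∪ R = {1, 2, 3, 4, 5, 6, 7, 8, 9, 10, 11}
((Q Δ Q^c) Δ R) ∩ (P ∪ R) = {2, 9, 11}
(R \ Q) \ (((Q Δ Q^c) Δ R) ∩ (P ∪ R)) = {1, 8}

{1, 8}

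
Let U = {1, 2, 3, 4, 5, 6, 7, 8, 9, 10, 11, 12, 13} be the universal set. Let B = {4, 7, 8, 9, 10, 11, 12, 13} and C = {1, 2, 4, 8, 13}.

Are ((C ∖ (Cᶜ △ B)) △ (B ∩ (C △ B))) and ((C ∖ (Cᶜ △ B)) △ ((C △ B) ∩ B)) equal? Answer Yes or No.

Cᶜ = {3, 5, 6, 7, 9, 10, 11, 12}
Cᶜ △ B = {3, 4, 5, 6, 8, 13}
C ∖ (Cᶜ △ B) = {1, 2}
C △ B = {1, 2, 7, 9, 10, 11, 12}
B ∩ (C △ B) = {7, 9, 10, 11, 12}
(C ∖ (Cᶜ △ B)) △ (B ∩ (C △ B)) = {1, 2, 7, 9, 10, 11, 12}
(C △ B) ∩ B = {7, 9, 10, 11, 12}
(C ∖ (Cᶜ △ B)) △ ((C △ B) ∩ B) = {1, 2, 7, 9, 10, 11, 12}
Both equal {1, 2, 7, 9, 10, 11, 12}, so (C ∖ (Cᶜ △ B)) △ (B ∩ (C △ B)) = (C ∖ (Cᶜ △ B)) △ ((C △ B) ∩ B).

Yes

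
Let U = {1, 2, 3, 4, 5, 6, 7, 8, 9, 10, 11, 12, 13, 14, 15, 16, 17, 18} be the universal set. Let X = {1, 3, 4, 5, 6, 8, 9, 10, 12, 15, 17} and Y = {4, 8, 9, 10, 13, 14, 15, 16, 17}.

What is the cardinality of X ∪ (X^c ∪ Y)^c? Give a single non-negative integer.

X^c = {2, 7, 11, 13, 14, 16, 18}
X^c ∪ Y = {2, 4, 7, 8, 9, 10, 11, 13, 14, 15, 16, 17, 18}
(X^c ∪ Y)^c = {1, 3, 5, 6, 12}
X ∪ (X^c ∪ Y)^c = {1, 3, 4, 5, 6, 8, 9, 10, 12, 15, 17}
|X ∪ (X^c ∪ Y)^c| = 11

11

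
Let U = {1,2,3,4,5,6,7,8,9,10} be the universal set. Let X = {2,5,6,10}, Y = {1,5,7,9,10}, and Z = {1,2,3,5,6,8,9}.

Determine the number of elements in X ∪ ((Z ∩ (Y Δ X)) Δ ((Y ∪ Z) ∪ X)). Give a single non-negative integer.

7

Y Δ X = {1,2,6,7,9}
Z ∩ (Y Δ X) = {1,2,6,9}
Y ∪ Z = {1,2,3,5,6,7,8,9,10}
(Y ∪ Z) ∪ X = {1,2,3,5,6,7,8,9,10}
(Z ∩ (Y Δ X)) Δ ((Y ∪ Z) ∪ X) = {3,5,7,8,10}
X ∪ ((Z ∩ (Y Δ X)) Δ ((Y ∪ Z) ∪ X)) = {2,3,5,6,7,8,10}
|X ∪ ((Z ∩ (Y Δ X)) Δ ((Y ∪ Z) ∪ X))| = 7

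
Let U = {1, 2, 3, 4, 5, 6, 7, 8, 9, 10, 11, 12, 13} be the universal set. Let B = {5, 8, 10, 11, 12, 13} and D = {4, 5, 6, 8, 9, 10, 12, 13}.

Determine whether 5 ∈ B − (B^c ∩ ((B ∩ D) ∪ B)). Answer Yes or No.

5 ∈ B, so 5 ∉ B^c
5 ∈ B and 5 ∈ D, so 5 ∈ B ∩ D
5 ∈ (B ∩ D) and 5 ∈ B, so 5 ∈ (B ∩ D) ∪ B
5 ∉ B^c and 5 ∈ ((B ∩ D) ∪ B), so 5 ∉ B^c ∩ ((B ∩ D) ∪ B)
5 ∈ B and 5 ∉ (B^c ∩ ((B ∩ D) ∪ B)), so 5 ∈ B − (B^c ∩ ((B ∩ D) ∪ B))

Yes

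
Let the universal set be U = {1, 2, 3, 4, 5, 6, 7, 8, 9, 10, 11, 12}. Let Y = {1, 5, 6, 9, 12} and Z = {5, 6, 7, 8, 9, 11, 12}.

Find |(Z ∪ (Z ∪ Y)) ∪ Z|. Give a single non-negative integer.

8

Z ∪ Y = {1, 5, 6, 7, 8, 9, 11, 12}
Z ∪ (Z ∪ Y) = {1, 5, 6, 7, 8, 9, 11, 12}
(Z ∪ (Z ∪ Y)) ∪ Z = {1, 5, 6, 7, 8, 9, 11, 12}
|(Z ∪ (Z ∪ Y)) ∪ Z| = 8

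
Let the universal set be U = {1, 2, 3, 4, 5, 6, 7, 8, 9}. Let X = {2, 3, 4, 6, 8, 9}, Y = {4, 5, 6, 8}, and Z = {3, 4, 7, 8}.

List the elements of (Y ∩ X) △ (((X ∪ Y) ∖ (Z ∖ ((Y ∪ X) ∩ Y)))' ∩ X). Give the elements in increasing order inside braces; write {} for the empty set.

{3, 4, 6, 8}

Y ∩ X = {4, 6, 8}
X ∪ Y = {2, 3, 4, 5, 6, 8, 9}
Y ∪ X = {2, 3, 4, 5, 6, 8, 9}
(Y ∪ X) ∩ Y = {4, 5, 6, 8}
Z ∖ ((Y ∪ X) ∩ Y) = {3, 7}
(X ∪ Y) ∖ (Z ∖ ((Y ∪ X) ∩ Y)) = {2, 4, 5, 6, 8, 9}
((X ∪ Y) ∖ (Z ∖ ((Y ∪ X) ∩ Y)))' = {1, 3, 7}
((X ∪ Y) ∖ (Z ∖ ((Y ∪ X) ∩ Y)))' ∩ X = {3}
(Y ∩ X) △ (((X ∪ Y) ∖ (Z ∖ ((Y ∪ X) ∩ Y)))' ∩ X) = {3, 4, 6, 8}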